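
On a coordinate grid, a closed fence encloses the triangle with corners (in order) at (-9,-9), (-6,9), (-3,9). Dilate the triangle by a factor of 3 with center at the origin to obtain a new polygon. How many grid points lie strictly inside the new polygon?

By the shoelace formula, twice the signed area is |[(-9)·9 − (-6)·(-9)] + [(-6)·9 − (-3)·9] + [(-3)·(-9) − (-9)·9]| = 54, so the area is 27.
The number of boundary lattice points is Σ gcd(|Δx|,|Δy|) = gcd(3,18) + gcd(3,0) + gcd(6,18) = 3+3+6 = 12.
Scaling by 3 multiplies the area by 3² = 9 (so the new area is 243) and multiplies the boundary lattice-point count by 3, giving 36.
By Pick's theorem, the interior count of the dilated polygon is 243 − 36/2 + 1 = 226.

226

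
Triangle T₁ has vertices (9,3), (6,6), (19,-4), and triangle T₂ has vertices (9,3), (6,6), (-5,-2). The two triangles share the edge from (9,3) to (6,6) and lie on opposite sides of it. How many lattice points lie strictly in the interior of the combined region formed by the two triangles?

The union is the simple quadrilateral with vertices (9,3), (19,-4), (6,6), (-5,-2) in order.
Using the shoelace formula, 2A = |[9·(-4) − 19·3] + [19·6 − 6·(-4)] + [6·(-2) − (-5)·6] + [(-5)·3 − 9·(-2)]| = 66, so the area is 33.
Summing gcd(|Δx|,|Δy|) over the edges gives the boundary count: gcd(10,7) + gcd(13,10) + gcd(11,8) + gcd(14,5) = 1+1+1+1 = 4.
By Pick's theorem I = A − B/2 + 1 = 33 − 4/2 + 1 = 32.

32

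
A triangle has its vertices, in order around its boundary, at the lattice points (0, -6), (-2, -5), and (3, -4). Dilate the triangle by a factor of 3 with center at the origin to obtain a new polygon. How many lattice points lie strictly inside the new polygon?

The shoelace formula gives twice the area as |(0·(-5) − (-2)·(-6)) + ((-2)·(-4) − 3·(-5)) + (3·(-6) − 0·(-4))| = 7, so the area is 3.5.
Along each edge there are gcd(|Δx|,|Δy|)+1 lattice points, so counting each shared vertex once the boundary has gcd(2,1) + gcd(5,1) + gcd(3,2) = 1+1+1 = 3.
Scaling by 3 multiplies the area by 3² = 9 (so the new area is 63/2) and multiplies the boundary lattice-point count by 3, giving 9.
By Pick's theorem, the interior count of the dilated polygon is 63/2 − 9/2 + 1 = 28.

28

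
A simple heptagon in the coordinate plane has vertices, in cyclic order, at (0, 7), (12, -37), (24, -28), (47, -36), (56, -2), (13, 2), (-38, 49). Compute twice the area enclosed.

By the shoelace formula, twice the signed area is |[0·(-37) − 12·7] + [12·(-28) − 24·(-37)] + [24·(-36) − 47·(-28)] + [47·(-2) − 56·(-36)] + [56·2 − 13·(-2)] + [13·49 − (-38)·2] + [(-38)·7 − 0·49]| = 3427, so the area is 3427/2.

3427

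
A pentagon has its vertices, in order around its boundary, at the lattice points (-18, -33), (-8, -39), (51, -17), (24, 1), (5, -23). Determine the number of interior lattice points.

937

Using the shoelace formula, 2A = |((-18)·(-39) − (-8)·(-33)) + ((-8)·(-17) − 51·(-39)) + (51·1 − 24·(-17)) + (24·(-23) − 5·1) + (5·(-33) − (-18)·(-23))| = 1886, so the area is 943.
Summing gcd(|Δx|,|Δy|) over the edges gives the boundary count: gcd(10,6) + gcd(59,22) + gcd(27,18) + gcd(19,24) + gcd(23,10) = 2+1+9+1+1 = 14.
By Pick's theorem A = I + B/2 − 1, so I = 943 − 14/2 + 1 = 937.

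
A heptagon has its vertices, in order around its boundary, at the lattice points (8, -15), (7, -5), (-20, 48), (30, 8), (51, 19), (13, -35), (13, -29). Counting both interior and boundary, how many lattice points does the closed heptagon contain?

The shoelace formula gives twice the area as |[8·(-5) − 7·(-15)] + [7·48 − (-20)·(-5)] + [(-20)·8 − 30·48] + [30·19 − 51·8] + [51·(-35) − 13·19] + [13·(-29) − 13·(-35)] + [13·(-15) − 8·(-29)]| = 3054, so the area is 1527.
Summing gcd(|Δx|,|Δy|) over the edges gives the boundary count: gcd(1,10) + gcd(27,53) + gcd(50,40) + gcd(21,11) + gcd(38,54) + gcd(0,6) + gcd(5,14) = 1+1+10+1+2+6+1 = 22.
Pick's theorem gives I = A − B/2 + 1 = 1527 − 22/2 + 1 = 1517, so the closed region contains I + B = 1517 + 22 = 1539 lattice points.

1539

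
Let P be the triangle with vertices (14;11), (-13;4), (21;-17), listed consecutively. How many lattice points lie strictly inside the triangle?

Using the shoelace formula, 2A = |(14·4 − (-13)·11) + ((-13)·(-17) − 21·4) + (21·11 − 14·(-17))| = 805, so the area is 402.5.
Along each edge there are gcd(|Δx|,|Δy|)+1 lattice points, so counting each shared vertex once the boundary has gcd(27,7) + gcd(34,21) + gcd(7,28) = 1+1+7 = 9.
Pick's theorem gives I = A − B/2 + 1 = 402.5 − 9/2 + 1 = 399.

399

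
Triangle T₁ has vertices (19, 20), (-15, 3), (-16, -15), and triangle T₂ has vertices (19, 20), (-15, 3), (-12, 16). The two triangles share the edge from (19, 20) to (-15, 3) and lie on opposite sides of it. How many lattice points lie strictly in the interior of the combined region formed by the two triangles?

475

The union is the simple quadrilateral with vertices (19, 20), (-16, -15), (-15, 3), (-12, 16) in order.
The shoelace formula gives twice the area as |(19·(-15) − (-16)·20) + ((-16)·3 − (-15)·(-15)) + ((-15)·16 − (-12)·3) + ((-12)·20 − 19·16)| = 986, so the area is 493.
Along each edge there are gcd(|Δx|,|Δy|)+1 lattice points, so counting each shared vertex once the boundary has gcd(35,35) + gcd(1,18) + gcd(3,13) + gcd(31,4) = 35+1+1+1 = 38.
By Pick's theorem I = A − B/2 + 1 = 493 − 38/2 + 1 = 475.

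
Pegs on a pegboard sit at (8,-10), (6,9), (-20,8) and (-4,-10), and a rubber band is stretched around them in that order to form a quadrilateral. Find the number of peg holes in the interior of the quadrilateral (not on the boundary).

349

By the shoelace formula, twice the signed area is |[8·9 − 6·(-10)] + [6·8 − (-20)·9] + [(-20)·(-10) − (-4)·8] + [(-4)·(-10) − 8·(-10)]| = 712, so the area is 356.
Summing gcd(|Δx|,|Δy|) over the edges gives the boundary count: gcd(2,19) + gcd(26,1) + gcd(16,18) + gcd(12,0) = 1+1+2+12 = 16.
Pick's theorem gives I = A − B/2 + 1 = 356 − 16/2 + 1 = 349.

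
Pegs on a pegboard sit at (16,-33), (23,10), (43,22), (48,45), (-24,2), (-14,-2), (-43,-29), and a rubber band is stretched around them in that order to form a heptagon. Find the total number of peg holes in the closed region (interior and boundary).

The shoelace formula gives twice the area as |[16·10 − 23·(-33)] + [23·22 − 43·10] + [43·45 − 48·22] + [48·2 − (-24)·45] + [(-24)·(-2) − (-14)·2] + [(-14)·(-29) − (-43)·(-2)] + [(-43)·(-33) − 16·(-29)]| = 5329, so the area is 5329/2.
Summing gcd(|Δx|,|Δy|) over the edges gives the boundary count: gcd(7,43) + gcd(20,12) + gcd(5,23) + gcd(72,43) + gcd(10,4) + gcd(29,27) + gcd(59,4) = 1+4+1+1+2+1+1 = 11.
Pick's theorem gives I = A − B/2 + 1 = 5329/2 − 11/2 + 1 = 2660, so the closed region contains I + B = 2660 + 11 = 2671 lattice points.

2671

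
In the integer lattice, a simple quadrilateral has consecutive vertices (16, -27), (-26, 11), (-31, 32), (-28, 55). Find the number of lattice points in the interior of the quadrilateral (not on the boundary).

973

Using the shoelace formula, 2A = |[16·11 − (-26)·(-27)] + [(-26)·32 − (-31)·11] + [(-31)·55 − (-28)·32] + [(-28)·(-27) − 16·55]| = 1950, so the area is 975.
Along each edge there are gcd(|Δx|,|Δy|)+1 lattice points, so counting each shared vertex once the boundary has gcd(42,38) + gcd(5,21) + gcd(3,23) + gcd(44,82) = 2+1+1+2 = 6.
Pick's theorem gives I = A − B/2 + 1 = 975 − 6/2 + 1 = 973.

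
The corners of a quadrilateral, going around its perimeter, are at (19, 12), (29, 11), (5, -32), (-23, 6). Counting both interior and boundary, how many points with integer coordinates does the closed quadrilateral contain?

Using the shoelace formula, 2A = |[19·11 − 29·12] + [29·(-32) − 5·11] + [5·6 − (-23)·(-32)] + [(-23)·12 − 19·6]| = 2218, so the area is 1109.
Summing gcd(|Δx|,|Δy|) over the edges gives the boundary count: gcd(10,1) + gcd(24,43) + gcd(28,38) + gcd(42,6) = 1+1+2+6 = 10.
Pick's theorem gives I = A − B/2 + 1 = 1109 − 10/2 + 1 = 1105, so the closed region contains I + B = 1105 + 10 = 1115 lattice points.

1115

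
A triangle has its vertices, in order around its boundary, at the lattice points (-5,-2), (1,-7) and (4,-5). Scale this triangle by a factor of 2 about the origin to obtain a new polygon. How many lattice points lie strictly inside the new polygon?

The shoelace formula gives twice the area as |[(-5)·(-7) − 1·(-2)] + [1·(-5) − 4·(-7)] + [4·(-2) − (-5)·(-5)]| = 27, so the area is 27/2.
Summing gcd(|Δx|,|Δy|) over the edges gives the boundary count: gcd(6,5) + gcd(3,2) + gcd(9,3) = 1+1+3 = 5.
Scaling by 2 multiplies the area by 2² = 4 (so the new area is 54) and multiplies the boundary lattice-point count by 2, giving 10.
By Pick's theorem, the interior count of the dilated polygon is 54 − 10/2 + 1 = 50.

50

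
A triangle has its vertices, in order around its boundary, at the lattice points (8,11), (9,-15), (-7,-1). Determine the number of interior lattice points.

199

Using the shoelace formula, 2A = |[8·(-15) − 9·11] + [9·(-1) − (-7)·(-15)] + [(-7)·11 − 8·(-1)]| = 402, so the area is 201.
The number of boundary lattice points is Σ gcd(|Δx|,|Δy|) = gcd(1,26) + gcd(16,14) + gcd(15,12) = 1+2+3 = 6.
By Pick's theorem A = I + B/2 − 1, so I = 201 − 6/2 + 1 = 199.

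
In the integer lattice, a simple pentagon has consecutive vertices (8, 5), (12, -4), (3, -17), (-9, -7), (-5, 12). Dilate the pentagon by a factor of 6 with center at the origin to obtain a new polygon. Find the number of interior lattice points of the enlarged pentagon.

Using the shoelace formula, 2A = |(8·(-4) − 12·5) + (12·(-17) − 3·(-4)) + (3·(-7) − (-9)·(-17)) + ((-9)·12 − (-5)·(-7)) + ((-5)·5 − 8·12)| = 722, so the area is 361.
The number of boundary lattice points is Σ gcd(|Δx|,|Δy|) = gcd(4,9) + gcd(9,13) + gcd(12,10) + gcd(4,19) + gcd(13,7) = 1+1+2+1+1 = 6.
Scaling by 6 multiplies the area by 6² = 36 (so the new area is 12996) and multiplies the boundary lattice-point count by 6, giving 36.
By Pick's theorem, the interior count of the dilated polygon is 12996 − 36/2 + 1 = 12979.

12979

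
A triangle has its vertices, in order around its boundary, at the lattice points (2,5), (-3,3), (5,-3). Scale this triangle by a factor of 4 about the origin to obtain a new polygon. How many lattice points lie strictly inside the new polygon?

361

The shoelace formula gives twice the area as |(2·3 − (-3)·5) + ((-3)·(-3) − 5·3) + (5·5 − 2·(-3))| = 46, so the area is 23.
Along each edge there are gcd(|Δx|,|Δy|)+1 lattice points, so counting each shared vertex once the boundary has gcd(5,2) + gcd(8,6) + gcd(3,8) = 1+2+1 = 4.
Scaling by 4 multiplies the area by 4² = 16 (so the new area is 368) and multiplies the boundary lattice-point count by 4, giving 16.
By Pick's theorem, the interior count of the dilated polygon is 368 − 16/2 + 1 = 361.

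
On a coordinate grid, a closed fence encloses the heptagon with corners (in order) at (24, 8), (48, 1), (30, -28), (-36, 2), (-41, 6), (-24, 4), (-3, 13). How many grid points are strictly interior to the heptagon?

By the shoelace formula, twice the signed area is |[24·1 − 48·8] + [48·(-28) − 30·1] + [30·2 − (-36)·(-28)] + [(-36)·6 − (-41)·2] + [(-41)·4 − (-24)·6] + [(-24)·13 − (-3)·4] + [(-3)·8 − 24·13]| = 3472, so the area is 1736.
The number of boundary lattice points is Σ gcd(|Δx|,|Δy|) = gcd(24,7) + gcd(18,29) + gcd(66,30) + gcd(5,4) + gcd(17,2) + gcd(21,9) + gcd(27,5) = 1+1+6+1+1+3+1 = 14.
Pick's theorem gives I = A − B/2 + 1 = 1736 − 14/2 + 1 = 1730.

1730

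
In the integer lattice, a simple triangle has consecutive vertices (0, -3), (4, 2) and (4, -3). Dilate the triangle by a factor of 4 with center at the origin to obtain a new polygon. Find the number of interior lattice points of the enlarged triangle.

The shoelace formula gives twice the area as |(0·2 − 4·(-3)) + (4·(-3) − 4·2) + (4·(-3) − 0·(-3))| = 20, so the area is 10.
Summing gcd(|Δx|,|Δy|) over the edges gives the boundary count: gcd(4,5) + gcd(0,5) + gcd(4,0) = 1+5+4 = 10.
Scaling by 4 multiplies the area by 4² = 16 (so the new area is 160) and multiplies the boundary lattice-point count by 4, giving 40.
By Pick's theorem, the interior count of the dilated polygon is 160 − 40/2 + 1 = 141.

141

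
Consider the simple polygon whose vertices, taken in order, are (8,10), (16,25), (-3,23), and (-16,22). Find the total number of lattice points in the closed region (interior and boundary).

233

The shoelace formula gives twice the area as |[8·25 − 16·10] + [16·23 − (-3)·25] + [(-3)·22 − (-16)·23] + [(-16)·10 − 8·22]| = 449, so the area is 224.5.
The number of boundary lattice points is Σ gcd(|Δx|,|Δy|) = gcd(8,15) + gcd(19,2) + gcd(13,1) + gcd(24,12) = 1+1+1+12 = 15.
Pick's theorem gives I = A − B/2 + 1 = 224.5 − 15/2 + 1 = 218, so the closed region contains I + B = 218 + 15 = 233 lattice points.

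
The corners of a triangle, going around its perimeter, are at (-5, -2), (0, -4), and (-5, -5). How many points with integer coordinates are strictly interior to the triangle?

By the shoelace formula, twice the signed area is |((-5)·(-4) − 0·(-2)) + (0·(-5) − (-5)·(-4)) + ((-5)·(-2) − (-5)·(-5))| = 15, so the area is 15/2.
Summing gcd(|Δx|,|Δy|) over the edges gives the boundary count: gcd(5,2) + gcd(5,1) + gcd(0,3) = 1+1+3 = 5.
Pick's theorem gives I = A − B/2 + 1 = 15/2 − 5/2 + 1 = 6.

6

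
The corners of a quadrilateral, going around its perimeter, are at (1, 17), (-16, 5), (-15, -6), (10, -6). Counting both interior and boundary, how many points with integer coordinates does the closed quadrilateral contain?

The shoelace formula gives twice the area as |[1·5 − (-16)·17] + [(-16)·(-6) − (-15)·5] + [(-15)·(-6) − 10·(-6)] + [10·17 − 1·(-6)]| = 774, so the area is 387.
Summing gcd(|Δx|,|Δy|) over the edges gives the boundary count: gcd(17,12) + gcd(1,11) + gcd(25,0) + gcd(9,23) = 1+1+25+1 = 28.
Pick's theorem gives I = A − B/2 + 1 = 387 − 28/2 + 1 = 374, so the closed region contains I + B = 374 + 28 = 402 lattice points.

402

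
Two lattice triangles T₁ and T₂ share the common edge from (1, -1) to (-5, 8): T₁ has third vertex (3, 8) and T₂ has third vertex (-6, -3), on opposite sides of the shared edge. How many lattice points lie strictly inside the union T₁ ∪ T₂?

69

The union is the simple quadrilateral with vertices (1, -1), (3, 8), (-5, 8), (-6, -3) in order.
The shoelace formula gives twice the area as |(1·8 − 3·(-1)) + (3·8 − (-5)·8) + ((-5)·(-3) − (-6)·8) + ((-6)·(-1) − 1·(-3))| = 147, so the area is 73.5.
Summing gcd(|Δx|,|Δy|) over the edges gives the boundary count: gcd(2,9) + gcd(8,0) + gcd(1,11) + gcd(7,2) = 1+8+1+1 = 11.
By Pick's theorem I = A − B/2 + 1 = 73.5 − 11/2 + 1 = 69.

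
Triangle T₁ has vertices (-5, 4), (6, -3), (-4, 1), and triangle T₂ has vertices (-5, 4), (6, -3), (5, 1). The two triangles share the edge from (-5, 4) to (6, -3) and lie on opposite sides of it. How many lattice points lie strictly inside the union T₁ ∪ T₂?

The union is the simple quadrilateral with vertices (-5, 4), (-4, 1), (6, -3), (5, 1) in order.
By the shoelace formula, twice the signed area is |((-5)·1 − (-4)·4) + ((-4)·(-3) − 6·1) + (6·1 − 5·(-3)) + (5·4 − (-5)·1)| = 63, so the area is 63/2.
Summing gcd(|Δx|,|Δy|) over the edges gives the boundary count: gcd(1,3) + gcd(10,4) + gcd(1,4) + gcd(10,3) = 1+2+1+1 = 5.
By Pick's theorem I = A − B/2 + 1 = 63/2 − 5/2 + 1 = 30.

30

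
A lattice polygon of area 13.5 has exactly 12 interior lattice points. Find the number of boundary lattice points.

Pick's theorem gives A = I + B/2 − 1, so B = 2(A − I + 1) = 2(13.5 − 12 + 1) = 5.

5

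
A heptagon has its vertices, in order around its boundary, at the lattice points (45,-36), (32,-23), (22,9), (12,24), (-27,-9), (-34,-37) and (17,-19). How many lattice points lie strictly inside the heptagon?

2025

The shoelace formula gives twice the area as |[45·(-23) − 32·(-36)] + [32·9 − 22·(-23)] + [22·24 − 12·9] + [12·(-9) − (-27)·24] + [(-27)·(-37) − (-34)·(-9)] + [(-34)·(-19) − 17·(-37)] + [17·(-36) − 45·(-19)]| = 4082, so the area is 2041.
Along each edge there are gcd(|Δx|,|Δy|)+1 lattice points, so counting each shared vertex once the boundary has gcd(13,13) + gcd(10,32) + gcd(10,15) + gcd(39,33) + gcd(7,28) + gcd(51,18) + gcd(28,17) = 13+2+5+3+7+3+1 = 34.
Pick's theorem gives I = A − B/2 + 1 = 2041 − 34/2 + 1 = 2025.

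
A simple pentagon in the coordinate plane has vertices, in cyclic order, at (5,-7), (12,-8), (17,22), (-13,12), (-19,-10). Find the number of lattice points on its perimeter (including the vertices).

21

Along each edge there are gcd(|Δx|,|Δy|)+1 lattice points, so counting each shared vertex once the boundary has gcd(7,1) + gcd(5,30) + gcd(30,10) + gcd(6,22) + gcd(24,3) = 1+5+10+2+3 = 21.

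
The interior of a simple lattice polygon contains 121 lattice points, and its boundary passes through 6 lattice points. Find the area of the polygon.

By Pick's theorem, A = I + B/2 − 1 = 121 + 6/2 − 1 = 123.

123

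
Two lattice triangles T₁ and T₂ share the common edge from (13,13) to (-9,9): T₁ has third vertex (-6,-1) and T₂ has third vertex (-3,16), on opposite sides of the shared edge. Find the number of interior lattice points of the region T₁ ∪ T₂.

The union is the simple quadrilateral with vertices (13,13), (-6,-1), (-9,9), (-3,16) in order.
Using the shoelace formula, 2A = |[13·(-1) − (-6)·13] + [(-6)·9 − (-9)·(-1)] + [(-9)·16 − (-3)·9] + [(-3)·13 − 13·16]| = 362, so the area is 181.
Summing gcd(|Δx|,|Δy|) over the edges gives the boundary count: gcd(19,14) + gcd(3,10) + gcd(6,7) + gcd(16,3) = 1+1+1+1 = 4.
By Pick's theorem I = A − B/2 + 1 = 181 − 4/2 + 1 = 180.

180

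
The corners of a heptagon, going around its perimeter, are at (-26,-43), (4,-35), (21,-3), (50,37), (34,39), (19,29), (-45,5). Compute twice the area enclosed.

By the shoelace formula, twice the signed area is |[(-26)·(-35) − 4·(-43)] + [4·(-3) − 21·(-35)] + [21·37 − 50·(-3)] + [50·39 − 34·37] + [34·29 − 19·39] + [19·5 − (-45)·29] + [(-45)·(-43) − (-26)·5]| = 7134, so the area is 3567.

7134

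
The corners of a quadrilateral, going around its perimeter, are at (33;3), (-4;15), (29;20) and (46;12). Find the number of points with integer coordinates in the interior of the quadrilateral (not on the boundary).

Using the shoelace formula, 2A = |(33·15 − (-4)·3) + ((-4)·20 − 29·15) + (29·12 − 46·20) + (46·3 − 33·12)| = 838, so the area is 419.
The number of boundary lattice points is Σ gcd(|Δx|,|Δy|) = gcd(37,12) + gcd(33,5) + gcd(17,8) + gcd(13,9) = 1+1+1+1 = 4.
By Pick's theorem A = I + B/2 − 1, so I = 419 − 4/2 + 1 = 418.

418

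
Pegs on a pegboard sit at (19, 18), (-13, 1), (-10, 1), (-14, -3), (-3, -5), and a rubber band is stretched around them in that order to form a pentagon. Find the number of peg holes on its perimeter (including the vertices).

Summing gcd(|Δx|,|Δy|) over the edges gives the boundary count: gcd(32,17) + gcd(3,0) + gcd(4,4) + gcd(11,2) + gcd(22,23) = 1+3+4+1+1 = 10.

10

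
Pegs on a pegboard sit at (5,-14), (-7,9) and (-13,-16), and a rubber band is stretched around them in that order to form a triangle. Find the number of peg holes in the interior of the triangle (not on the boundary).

218

The shoelace formula gives twice the area as |[5·9 − (-7)·(-14)] + [(-7)·(-16) − (-13)·9] + [(-13)·(-14) − 5·(-16)]| = 438, so the area is 219.
Summing gcd(|Δx|,|Δy|) over the edges gives the boundary count: gcd(12,23) + gcd(6,25) + gcd(18,2) = 1+1+2 = 4.
By Pick's theorem A = I + B/2 − 1, so I = 219 − 4/2 + 1 = 218.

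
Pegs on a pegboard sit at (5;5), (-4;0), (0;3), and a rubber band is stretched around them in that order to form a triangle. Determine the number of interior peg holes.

3

By the shoelace formula, twice the signed area is |(5·0 − (-4)·5) + ((-4)·3 − 0·0) + (0·5 − 5·3)| = 7, so the area is 7/2.
The number of boundary lattice points is Σ gcd(|Δx|,|Δy|) = gcd(9,5) + gcd(4,3) + gcd(5,2) = 1+1+1 = 3.
Pick's theorem gives I = A − B/2 + 1 = 7/2 − 3/2 + 1 = 3.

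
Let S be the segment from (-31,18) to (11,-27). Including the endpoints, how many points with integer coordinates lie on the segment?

4

The number of lattice points on a segment between lattice points is gcd(|Δx|,|Δy|) + 1 = gcd(42,45) + 1 = 3 + 1 = 4.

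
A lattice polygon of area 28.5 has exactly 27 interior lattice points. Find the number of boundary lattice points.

Pick's theorem gives A = I + B/2 − 1, so B = 2(A − I + 1) = 2(28.5 − 27 + 1) = 5.

5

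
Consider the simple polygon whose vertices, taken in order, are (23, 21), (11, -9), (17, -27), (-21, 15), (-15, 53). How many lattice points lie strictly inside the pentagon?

Using the shoelace formula, 2A = |[23·(-9) − 11·21] + [11·(-27) − 17·(-9)] + [17·15 − (-21)·(-27)] + [(-21)·53 − (-15)·15] + [(-15)·21 − 23·53]| = 3316, so the area is 1658.
Summing gcd(|Δx|,|Δy|) over the edges gives the boundary count: gcd(12,30) + gcd(6,18) + gcd(38,42) + gcd(6,38) + gcd(38,32) = 6+6+2+2+2 = 18.
Pick's theorem gives I = A − B/2 + 1 = 1658 − 18/2 + 1 = 1650.

1650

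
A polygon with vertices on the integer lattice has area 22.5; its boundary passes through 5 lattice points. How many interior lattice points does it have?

21

From Pick's theorem, I = A − B/2 + 1 = 22.5 − 5/2 + 1 = 21.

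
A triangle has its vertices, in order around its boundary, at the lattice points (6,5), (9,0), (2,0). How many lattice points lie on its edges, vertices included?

Summing gcd(|Δx|,|Δy|) over the edges gives the boundary count: gcd(3,5) + gcd(7,0) + gcd(4,5) = 1+7+1 = 9.

9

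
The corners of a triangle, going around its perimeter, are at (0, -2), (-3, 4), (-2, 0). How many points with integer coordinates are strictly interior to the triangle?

1

The shoelace formula gives twice the area as |[0·4 − (-3)·(-2)] + [(-3)·0 − (-2)·4] + [(-2)·(-2) − 0·0]| = 6, so the area is 3.
Along each edge there are gcd(|Δx|,|Δy|)+1 lattice points, so counting each shared vertex once the boundary has gcd(3,6) + gcd(1,4) + gcd(2,2) = 3+1+2 = 6.
Pick's theorem gives I = A − B/2 + 1 = 3 − 6/2 + 1 = 1.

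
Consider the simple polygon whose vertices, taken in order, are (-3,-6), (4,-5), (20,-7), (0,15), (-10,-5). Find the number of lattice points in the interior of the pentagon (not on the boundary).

296

Using the shoelace formula, 2A = |((-3)·(-5) − 4·(-6)) + (4·(-7) − 20·(-5)) + (20·15 − 0·(-7)) + (0·(-5) − (-10)·15) + ((-10)·(-6) − (-3)·(-5))| = 606, so the area is 303.
Along each edge there are gcd(|Δx|,|Δy|)+1 lattice points, so counting each shared vertex once the boundary has gcd(7,1) + gcd(16,2) + gcd(20,22) + gcd(10,20) + gcd(7,1) = 1+2+2+10+1 = 16.
Pick's theorem gives I = A − B/2 + 1 = 303 − 16/2 + 1 = 296.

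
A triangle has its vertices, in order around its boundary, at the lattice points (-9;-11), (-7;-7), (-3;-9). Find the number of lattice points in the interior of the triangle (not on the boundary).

Using the shoelace formula, 2A = |[(-9)·(-7) − (-7)·(-11)] + [(-7)·(-9) − (-3)·(-7)] + [(-3)·(-11) − (-9)·(-9)]| = 20, so the area is 10.
The number of boundary lattice points is Σ gcd(|Δx|,|Δy|) = gcd(2,4) + gcd(4,2) + gcd(6,2) = 2+2+2 = 6.
Pick's theorem gives I = A − B/2 + 1 = 10 − 6/2 + 1 = 8.

8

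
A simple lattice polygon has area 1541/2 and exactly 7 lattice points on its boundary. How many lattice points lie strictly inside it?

From Pick's theorem, I = A − B/2 + 1 = 1541/2 − 7/2 + 1 = 768.

768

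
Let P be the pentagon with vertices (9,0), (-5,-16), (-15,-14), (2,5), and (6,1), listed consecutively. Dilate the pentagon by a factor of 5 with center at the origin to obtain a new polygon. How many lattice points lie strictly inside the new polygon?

By the shoelace formula, twice the signed area is |[9·(-16) − (-5)·0] + [(-5)·(-14) − (-15)·(-16)] + [(-15)·5 − 2·(-14)] + [2·1 − 6·5] + [6·0 − 9·1]| = 398, so the area is 199.
Along each edge there are gcd(|Δx|,|Δy|)+1 lattice points, so counting each shared vertex once the boundary has gcd(14,16) + gcd(10,2) + gcd(17,19) + gcd(4,4) + gcd(3,1) = 2+2+1+4+1 = 10.
Scaling by 5 multiplies the area by 5² = 25 (so the new area is 4975) and multiplies the boundary lattice-point count by 5, giving 50.
By Pick's theorem, the interior count of the dilated polygon is 4975 − 50/2 + 1 = 4951.

4951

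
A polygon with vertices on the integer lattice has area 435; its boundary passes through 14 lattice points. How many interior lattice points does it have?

429

From Pick's theorem, I = A − B/2 + 1 = 435 − 14/2 + 1 = 429.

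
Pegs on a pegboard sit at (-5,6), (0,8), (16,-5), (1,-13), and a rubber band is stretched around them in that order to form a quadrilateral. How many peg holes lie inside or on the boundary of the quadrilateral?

218

By the shoelace formula, twice the signed area is |[(-5)·8 − 0·6] + [0·(-5) − 16·8] + [16·(-13) − 1·(-5)] + [1·6 − (-5)·(-13)]| = 430, so the area is 215.
The number of boundary lattice points is Σ gcd(|Δx|,|Δy|) = gcd(5,2) + gcd(16,13) + gcd(15,8) + gcd(6,19) = 1+1+1+1 = 4.
Pick's theorem gives I = A − B/2 + 1 = 215 − 4/2 + 1 = 214, so the closed region contains I + B = 214 + 4 = 218 lattice points.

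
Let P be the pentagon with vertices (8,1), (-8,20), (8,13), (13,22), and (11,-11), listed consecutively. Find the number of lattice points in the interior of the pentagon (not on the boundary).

185

Using the shoelace formula, 2A = |(8·20 − (-8)·1) + ((-8)·13 − 8·20) + (8·22 − 13·13) + (13·(-11) − 11·22) + (11·1 − 8·(-11))| = 375, so the area is 187.5.
Summing gcd(|Δx|,|Δy|) over the edges gives the boundary count: gcd(16,19) + gcd(16,7) + gcd(5,9) + gcd(2,33) + gcd(3,12) = 1+1+1+1+3 = 7.
Pick's theorem gives I = A − B/2 + 1 = 187.5 − 7/2 + 1 = 185.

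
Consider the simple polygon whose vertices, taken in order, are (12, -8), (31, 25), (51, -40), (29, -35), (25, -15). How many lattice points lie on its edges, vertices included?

The number of boundary lattice points is Σ gcd(|Δx|,|Δy|) = gcd(19,33) + gcd(20,65) + gcd(22,5) + gcd(4,20) + gcd(13,7) = 1+5+1+4+1 = 12.

12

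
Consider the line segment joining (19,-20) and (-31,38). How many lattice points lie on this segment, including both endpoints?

The number of lattice points on a segment between lattice points is gcd(|Δx|,|Δy|) + 1 = gcd(50,58) + 1 = 2 + 1 = 3.

3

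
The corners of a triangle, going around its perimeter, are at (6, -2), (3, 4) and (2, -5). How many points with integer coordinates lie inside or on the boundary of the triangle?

20

By the shoelace formula, twice the signed area is |[6·4 − 3·(-2)] + [3·(-5) − 2·4] + [2·(-2) − 6·(-5)]| = 33, so the area is 33/2.
The number of boundary lattice points is Σ gcd(|Δx|,|Δy|) = gcd(3,6) + gcd(1,9) + gcd(4,3) = 3+1+1 = 5.
Pick's theorem gives I = A − B/2 + 1 = 33/2 − 5/2 + 1 = 15, so the closed region contains I + B = 15 + 5 = 20 lattice points.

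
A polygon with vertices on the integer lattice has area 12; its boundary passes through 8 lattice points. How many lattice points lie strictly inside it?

Pick's theorem A = I + B/2 − 1 rearranges to I = A − B/2 + 1 = 12 − 8/2 + 1 = 9.

9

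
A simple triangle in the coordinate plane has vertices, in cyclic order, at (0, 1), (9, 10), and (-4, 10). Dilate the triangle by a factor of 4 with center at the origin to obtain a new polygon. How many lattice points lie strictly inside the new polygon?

891

The shoelace formula gives twice the area as |(0·10 − 9·1) + (9·10 − (-4)·10) + ((-4)·1 − 0·10)| = 117, so the area is 58.5.
The number of boundary lattice points is Σ gcd(|Δx|,|Δy|) = gcd(9,9) + gcd(13,0) + gcd(4,9) = 9+13+1 = 23.
Scaling by 4 multiplies the area by 4² = 16 (so the new area is 936) and multiplies the boundary lattice-point count by 4, giving 92.
By Pick's theorem, the interior count of the dilated polygon is 936 − 92/2 + 1 = 891.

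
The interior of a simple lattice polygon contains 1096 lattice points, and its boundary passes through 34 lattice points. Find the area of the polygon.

Pick's theorem states A = I + B/2 − 1, so A = 1096 + 34/2 − 1 = 1112.

1112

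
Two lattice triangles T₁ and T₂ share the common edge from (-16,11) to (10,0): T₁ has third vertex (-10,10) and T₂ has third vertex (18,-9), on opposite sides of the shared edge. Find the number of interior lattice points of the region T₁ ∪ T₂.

87

The union is the simple quadrilateral with vertices (-16,11), (-10,10), (10,0), (18,-9) in order.
By the shoelace formula, twice the signed area is |[(-16)·10 − (-10)·11] + [(-10)·0 − 10·10] + [10·(-9) − 18·0] + [18·11 − (-16)·(-9)]| = 186, so the area is 93.
Summing gcd(|Δx|,|Δy|) over the edges gives the boundary count: gcd(6,1) + gcd(20,10) + gcd(8,9) + gcd(34,20) = 1+10+1+2 = 14.
By Pick's theorem I = A − B/2 + 1 = 93 − 14/2 + 1 = 87.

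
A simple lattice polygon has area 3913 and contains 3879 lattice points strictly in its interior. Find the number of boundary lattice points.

Pick's theorem gives A = I + B/2 − 1, so B = 2(A − I + 1) = 2(3913 − 3879 + 1) = 70.

70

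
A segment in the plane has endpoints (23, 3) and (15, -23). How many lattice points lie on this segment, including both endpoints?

3

The number of lattice points on a segment between lattice points is gcd(|Δx|,|Δy|) + 1 = gcd(8,26) + 1 = 2 + 1 = 3.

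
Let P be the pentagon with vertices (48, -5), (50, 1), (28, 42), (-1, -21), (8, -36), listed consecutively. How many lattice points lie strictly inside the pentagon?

1855

Using the shoelace formula, 2A = |[48·1 − 50·(-5)] + [50·42 − 28·1] + [28·(-21) − (-1)·42] + [(-1)·(-36) − 8·(-21)] + [8·(-5) − 48·(-36)]| = 3716, so the area is 1858.
The number of boundary lattice points is Σ gcd(|Δx|,|Δy|) = gcd(2,6) + gcd(22,41) + gcd(29,63) + gcd(9,15) + gcd(40,31) = 2+1+1+3+1 = 8.
By Pick's theorem A = I + B/2 − 1, so I = 1858 − 8/2 + 1 = 1855.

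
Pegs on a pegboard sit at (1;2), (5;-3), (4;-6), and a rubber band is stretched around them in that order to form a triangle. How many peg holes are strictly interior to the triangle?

The shoelace formula gives twice the area as |[1·(-3) − 5·2] + [5·(-6) − 4·(-3)] + [4·2 − 1·(-6)]| = 17, so the area is 8.5.
Along each edge there are gcd(|Δx|,|Δy|)+1 lattice points, so counting each shared vertex once the boundary has gcd(4,5) + gcd(1,3) + gcd(3,8) = 1+1+1 = 3.
Pick's theorem gives I = A − B/2 + 1 = 8.5 − 3/2 + 1 = 8.

8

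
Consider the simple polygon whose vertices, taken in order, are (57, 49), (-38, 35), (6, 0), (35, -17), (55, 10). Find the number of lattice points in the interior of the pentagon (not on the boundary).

Using the shoelace formula, 2A = |(57·35 − (-38)·49) + ((-38)·0 − 6·35) + (6·(-17) − 35·0) + (35·10 − 55·(-17)) + (55·49 − 57·10)| = 6955, so the area is 3477.5.
The number of boundary lattice points is Σ gcd(|Δx|,|Δy|) = gcd(95,14) + gcd(44,35) + gcd(29,17) + gcd(20,27) + gcd(2,39) = 1+1+1+1+1 = 5.
By Pick's theorem A = I + B/2 − 1, so I = 3477.5 − 5/2 + 1 = 3476.

3476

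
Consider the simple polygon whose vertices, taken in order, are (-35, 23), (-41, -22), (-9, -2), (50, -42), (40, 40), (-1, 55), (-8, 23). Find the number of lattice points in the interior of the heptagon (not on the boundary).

4498

By the shoelace formula, twice the signed area is |((-35)·(-22) − (-41)·23) + ((-41)·(-2) − (-9)·(-22)) + ((-9)·(-42) − 50·(-2)) + (50·40 − 40·(-42)) + (40·55 − (-1)·40) + ((-1)·23 − (-8)·55) + ((-8)·23 − (-35)·23)| = 9033, so the area is 9033/2.
The number of boundary lattice points is Σ gcd(|Δx|,|Δy|) = gcd(6,45) + gcd(32,20) + gcd(59,40) + gcd(10,82) + gcd(41,15) + gcd(7,32) + gcd(27,0) = 3+4+1+2+1+1+27 = 39.
By Pick's theorem A = I + B/2 − 1, so I = 9033/2 − 39/2 + 1 = 4498.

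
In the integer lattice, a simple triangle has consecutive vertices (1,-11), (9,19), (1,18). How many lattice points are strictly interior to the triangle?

101

The shoelace formula gives twice the area as |[1·19 − 9·(-11)] + [9·18 − 1·19] + [1·(-11) − 1·18]| = 232, so the area is 116.
Along each edge there are gcd(|Δx|,|Δy|)+1 lattice points, so counting each shared vertex once the boundary has gcd(8,30) + gcd(8,1) + gcd(0,29) = 2+1+29 = 32.
Pick's theorem gives I = A − B/2 + 1 = 116 − 32/2 + 1 = 101.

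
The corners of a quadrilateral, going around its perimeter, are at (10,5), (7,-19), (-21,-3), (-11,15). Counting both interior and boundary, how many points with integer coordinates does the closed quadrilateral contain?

The shoelace formula gives twice the area as |(10·(-19) − 7·5) + (7·(-3) − (-21)·(-19)) + ((-21)·15 − (-11)·(-3)) + ((-11)·5 − 10·15)| = 1198, so the area is 599.
Along each edge there are gcd(|Δx|,|Δy|)+1 lattice points, so counting each shared vertex once the boundary has gcd(3,24) + gcd(28,16) + gcd(10,18) + gcd(21,10) = 3+4+2+1 = 10.
Pick's theorem gives I = A − B/2 + 1 = 599 − 10/2 + 1 = 595, so the closed region contains I + B = 595 + 10 = 605 lattice points.

605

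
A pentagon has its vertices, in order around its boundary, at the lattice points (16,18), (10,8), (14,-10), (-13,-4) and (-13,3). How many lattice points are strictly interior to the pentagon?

By the shoelace formula, twice the signed area is |[16·8 − 10·18] + [10·(-10) − 14·8] + [14·(-4) − (-13)·(-10)] + [(-13)·3 − (-13)·(-4)] + [(-13)·18 − 16·3]| = 823, so the area is 411.5.
Along each edge there are gcd(|Δx|,|Δy|)+1 lattice points, so counting each shared vertex once the boundary has gcd(6,10) + gcd(4,18) + gcd(27,6) + gcd(0,7) + gcd(29,15) = 2+2+3+7+1 = 15.
Pick's theorem gives I = A − B/2 + 1 = 411.5 − 15/2 + 1 = 405.

405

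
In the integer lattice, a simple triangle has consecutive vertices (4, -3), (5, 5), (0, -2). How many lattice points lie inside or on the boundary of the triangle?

19

By the shoelace formula, twice the signed area is |(4·5 − 5·(-3)) + (5·(-2) − 0·5) + (0·(-3) − 4·(-2))| = 33, so the area is 33/2.
Along each edge there are gcd(|Δx|,|Δy|)+1 lattice points, so counting each shared vertex once the boundary has gcd(1,8) + gcd(5,7) + gcd(4,1) = 1+1+1 = 3.
Pick's theorem gives I = A − B/2 + 1 = 33/2 − 3/2 + 1 = 16, so the closed region contains I + B = 16 + 3 = 19 lattice points.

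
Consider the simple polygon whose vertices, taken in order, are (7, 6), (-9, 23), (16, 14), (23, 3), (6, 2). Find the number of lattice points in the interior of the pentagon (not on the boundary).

The shoelace formula gives twice the area as |(7·23 − (-9)·6) + ((-9)·14 − 16·23) + (16·3 − 23·14) + (23·2 − 6·3) + (6·6 − 7·2)| = 503, so the area is 251.5.
The number of boundary lattice points is Σ gcd(|Δx|,|Δy|) = gcd(16,17) + gcd(25,9) + gcd(7,11) + gcd(17,1) + gcd(1,4) = 1+1+1+1+1 = 5.
By Pick's theorem A = I + B/2 − 1, so I = 251.5 − 5/2 + 1 = 250.

250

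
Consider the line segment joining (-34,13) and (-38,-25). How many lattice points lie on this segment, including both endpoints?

3

The number of lattice points on a segment between lattice points is gcd(|Δx|,|Δy|) + 1 = gcd(4,38) + 1 = 2 + 1 = 3.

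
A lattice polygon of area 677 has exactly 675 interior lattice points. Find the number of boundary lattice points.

Pick's theorem gives A = I + B/2 − 1, so B = 2(A − I + 1) = 2(677 − 675 + 1) = 6.

6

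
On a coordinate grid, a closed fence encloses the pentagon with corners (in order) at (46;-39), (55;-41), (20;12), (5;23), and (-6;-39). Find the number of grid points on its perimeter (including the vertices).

56

Along each edge there are gcd(|Δx|,|Δy|)+1 lattice points, so counting each shared vertex once the boundary has gcd(9,2) + gcd(35,53) + gcd(15,11) + gcd(11,62) + gcd(52,0) = 1+1+1+1+52 = 56.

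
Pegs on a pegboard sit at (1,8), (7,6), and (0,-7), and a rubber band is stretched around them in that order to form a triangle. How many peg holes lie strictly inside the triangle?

Using the shoelace formula, 2A = |[1·6 − 7·8] + [7·(-7) − 0·6] + [0·8 − 1·(-7)]| = 92, so the area is 46.
Along each edge there are gcd(|Δx|,|Δy|)+1 lattice points, so counting each shared vertex once the boundary has gcd(6,2) + gcd(7,13) + gcd(1,15) = 2+1+1 = 4.
Pick's theorem gives I = A − B/2 + 1 = 46 − 4/2 + 1 = 45.

45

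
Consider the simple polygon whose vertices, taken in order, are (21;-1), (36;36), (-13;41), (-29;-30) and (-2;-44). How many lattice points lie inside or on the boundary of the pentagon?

By the shoelace formula, twice the signed area is |(21·36 − 36·(-1)) + (36·41 − (-13)·36) + ((-13)·(-30) − (-29)·41) + ((-29)·(-44) − (-2)·(-30)) + ((-2)·(-1) − 21·(-44))| = 6457, so the area is 3228.5.
Summing gcd(|Δx|,|Δy|) over the edges gives the boundary count: gcd(15,37) + gcd(49,5) + gcd(16,71) + gcd(27,14) + gcd(23,43) = 1+1+1+1+1 = 5.
Pick's theorem gives I = A − B/2 + 1 = 3228.5 − 5/2 + 1 = 3227, so the closed region contains I + B = 3227 + 5 = 3232 lattice points.

3232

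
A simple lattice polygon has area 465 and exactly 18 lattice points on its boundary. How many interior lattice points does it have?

Pick's theorem A = I + B/2 − 1 rearranges to I = A − B/2 + 1 = 465 − 18/2 + 1 = 457.

457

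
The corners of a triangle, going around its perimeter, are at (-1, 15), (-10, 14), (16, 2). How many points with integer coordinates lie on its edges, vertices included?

The number of boundary lattice points is Σ gcd(|Δx|,|Δy|) = gcd(9,1) + gcd(26,12) + gcd(17,13) = 1+2+1 = 4.

4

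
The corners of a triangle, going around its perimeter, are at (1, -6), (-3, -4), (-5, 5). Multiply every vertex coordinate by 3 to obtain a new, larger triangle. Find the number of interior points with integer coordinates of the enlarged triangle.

By the shoelace formula, twice the signed area is |(1·(-4) − (-3)·(-6)) + ((-3)·5 − (-5)·(-4)) + ((-5)·(-6) − 1·5)| = 32, so the area is 16.
The number of boundary lattice points is Σ gcd(|Δx|,|Δy|) = gcd(4,2) + gcd(2,9) + gcd(6,11) = 2+1+1 = 4.
Scaling by 3 multiplies the area by 3² = 9 (so the new area is 144) and multiplies the boundary lattice-point count by 3, giving 12.
By Pick's theorem, the interior count of the dilated polygon is 144 − 12/2 + 1 = 139.

139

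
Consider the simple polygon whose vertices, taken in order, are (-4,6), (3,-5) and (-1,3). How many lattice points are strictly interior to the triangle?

3

The shoelace formula gives twice the area as |((-4)·(-5) − 3·6) + (3·3 − (-1)·(-5)) + ((-1)·6 − (-4)·3)| = 12, so the area is 6.
The number of boundary lattice points is Σ gcd(|Δx|,|Δy|) = gcd(7,11) + gcd(4,8) + gcd(3,3) = 1+4+3 = 8.
Pick's theorem gives I = A − B/2 + 1 = 6 − 8/2 + 1 = 3.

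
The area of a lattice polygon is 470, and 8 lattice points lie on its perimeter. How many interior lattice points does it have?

467

Pick's theorem A = I + B/2 − 1 rearranges to I = A − B/2 + 1 = 470 − 8/2 + 1 = 467.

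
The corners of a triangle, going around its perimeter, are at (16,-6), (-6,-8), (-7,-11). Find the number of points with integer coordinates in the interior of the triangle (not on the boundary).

31

By the shoelace formula, twice the signed area is |(16·(-8) − (-6)·(-6)) + ((-6)·(-11) − (-7)·(-8)) + ((-7)·(-6) − 16·(-11))| = 64, so the area is 32.
The number of boundary lattice points is Σ gcd(|Δx|,|Δy|) = gcd(22,2) + gcd(1,3) + gcd(23,5) = 2+1+1 = 4.
Pick's theorem gives I = A − B/2 + 1 = 32 − 4/2 + 1 = 31.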